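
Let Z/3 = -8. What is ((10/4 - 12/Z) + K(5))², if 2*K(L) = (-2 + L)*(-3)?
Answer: 9/4 ≈ 2.2500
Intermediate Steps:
Z = -24 (Z = 3*(-8) = -24)
K(L) = 3 - 3*L/2 (K(L) = ((-2 + L)*(-3))/2 = (6 - 3*L)/2 = 3 - 3*L/2)
((10/4 - 12/Z) + K(5))² = ((10/4 - 12/(-24)) + (3 - 3/2*5))² = ((10*(¼) - 12*(-1/24)) + (3 - 15/2))² = ((5/2 + ½) - 9/2)² = (3 - 9/2)² = (-3/2)² = 9/4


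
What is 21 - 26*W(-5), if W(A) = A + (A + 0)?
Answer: 281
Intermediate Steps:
W(A) = 2*A (W(A) = A + A = 2*A)
21 - 26*W(-5) = 21 - 52*(-5) = 21 - 26*(-10) = 21 + 260 = 281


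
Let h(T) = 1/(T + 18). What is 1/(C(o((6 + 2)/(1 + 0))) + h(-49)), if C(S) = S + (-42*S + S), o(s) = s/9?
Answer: -279/9929 ≈ -0.028100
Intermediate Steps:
o(s) = s/9 (o(s) = s*(1/9) = s/9)
h(T) = 1/(18 + T)
C(S) = -40*S (C(S) = S - 41*S = -40*S)
1/(C(o((6 + 2)/(1 + 0))) + h(-49)) = 1/(-40*(6 + 2)/(1 + 0)/9 + 1/(18 - 49)) = 1/(-40*8/1/9 + 1/(-31)) = 1/(-40*8*1/9 - 1/31) = 1/(-40*8/9 - 1/31) = 1/(-320/9 - 1/31) = 1/(-9929/279) = -279/9929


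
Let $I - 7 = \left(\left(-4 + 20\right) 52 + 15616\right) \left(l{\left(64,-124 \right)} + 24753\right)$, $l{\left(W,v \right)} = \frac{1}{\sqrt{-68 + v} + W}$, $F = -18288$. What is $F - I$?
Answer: $\frac{- 407155639 \sqrt{3} + 3257247168 i}{\sqrt{3} - 8 i} \approx -4.0716 \cdot 10^{8} + 53.188 i$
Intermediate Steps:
$l{\left(W,v \right)} = \frac{1}{W + \sqrt{-68 + v}}$
$I = 407137351 + \frac{16448}{64 + 8 i \sqrt{3}}$ ($I = 7 + \left(\left(-4 + 20\right) 52 + 15616\right) \left(\frac{1}{64 + \sqrt{-68 - 124}} + 24753\right) = 7 + \left(16 \cdot 52 + 15616\right) \left(\frac{1}{64 + \sqrt{-192}} + 24753\right) = 7 + \left(832 + 15616\right) \left(\frac{1}{64 + 8 i \sqrt{3}} + 24753\right) = 7 + 16448 \left(24753 + \frac{1}{64 + 8 i \sqrt{3}}\right) = 7 + \left(407137344 + \frac{16448}{64 + 8 i \sqrt{3}}\right) = 407137351 + \frac{16448}{64 + 8 i \sqrt{3}} \approx 4.0714 \cdot 10^{8} - 53.151 i$)
$F - I = -18288 - \left(\frac{27278218965}{67} - \frac{2056 i \sqrt{3}}{67}\right) = - \frac{27279444261}{67} + \frac{2056 i \sqrt{3}}{67}$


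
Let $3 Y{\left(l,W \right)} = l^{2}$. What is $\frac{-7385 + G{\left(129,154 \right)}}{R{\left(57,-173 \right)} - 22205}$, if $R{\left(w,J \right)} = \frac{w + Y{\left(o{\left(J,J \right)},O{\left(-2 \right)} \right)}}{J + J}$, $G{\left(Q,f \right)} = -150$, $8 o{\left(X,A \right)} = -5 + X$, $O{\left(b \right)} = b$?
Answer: $\frac{125141280}{368791297} \approx 0.33933$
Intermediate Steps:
$o{\left(X,A \right)} = - \frac{5}{8} + \frac{X}{8}$ ($o{\left(X,A \right)} = \frac{-5 + X}{8} = - \frac{5}{8} + \frac{X}{8}$)
$Y{\left(l,W \right)} = \frac{l^{2}}{3}$
$R{\left(w,J \right)} = \frac{w + \frac{\left(- \frac{5}{8} + \frac{J}{8}\right)^{2}}{3}}{2 J}$ ($R{\left(w,J \right)} = \frac{w + \frac{\left(- \frac{5}{8} + \frac{J}{8}\right)^{2}}{3}}{J + J} = \frac{w + \frac{\left(- \frac{5}{8} + \frac{J}{8}\right)^{2}}{3}}{2 J}$)
$\frac{-7385 + G{\left(129,154 \right)}}{R{\left(57,-173 \right)} - 22205} = \frac{-7385 - 150}{\frac{\left(-5 - 173\right)^{2} + 192 \cdot 57}{384 \left(-173\right)} - 22205} = - \frac{7535}{\frac{1}{384} \left(- \frac{1}{173}\right) \left(\left(-178\right)^{2} + 10944\right) - 22205} = - \frac{7535}{\frac{1}{384} \left(- \frac{1}{173}\right) \left(31684 + 10944\right) - 22205} = - \frac{7535}{\frac{1}{384} \left(- \frac{1}{173}\right) 42628 - 22205} = - \frac{7535}{- \frac{10657}{16608} - 22205} = - \frac{7535}{- \frac{368791297}{16608}} = \left(-7535\right) \left(- \frac{16608}{368791297}\right) = \frac{125141280}{368791297}$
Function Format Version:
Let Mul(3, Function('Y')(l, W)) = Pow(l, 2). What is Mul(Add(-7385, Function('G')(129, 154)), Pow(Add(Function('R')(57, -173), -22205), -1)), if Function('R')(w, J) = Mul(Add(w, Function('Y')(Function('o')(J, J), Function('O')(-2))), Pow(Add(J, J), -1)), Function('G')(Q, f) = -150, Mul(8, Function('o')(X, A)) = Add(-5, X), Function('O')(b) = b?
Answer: Rational(125141280, 368791297) ≈ 0.33933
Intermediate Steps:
Function('o')(X, A) = Add(Rational(-5, 8), Mul(Rational(1, 8), X)) (Function('o')(X, A) = Mul(Rational(1, 8), Add(-5, X)) = Add(Rational(-5, 8), Mul(Rational(1, 8), X)))
Function('Y')(l, W) = Mul(Rational(1, 3), Pow(l, 2))
Function('R')(w, J) = Mul(Rational(1, 2), Pow(J, -1), Add(w, Mul(Rational(1, 3), Pow(Add(Rational(-5, 8), Mul(Rational(1, 8), J)), 2)))) (Function('R')(w, J) = Mul(Add(w, Mul(Rational(1, 3), Pow(Add(Rational(-5, 8), Mul(Rational(1, 8), J)), 2))), Pow(Add(J, J), -1)) = Mul(Add(w, Mul(Rational(1, 3), Pow(Add(Rational(-5, 8), Mul(Rational(1, 8), J)), 2))), Pow(Mul(2, J), -1)) = Mul(Add(w, Mul(Rational(1, 3), Pow(Add(Rational(-5, 8), Mul(Rational(1, 8), J)), 2))), Mul(Rational(1, 2), Pow(J, -1))) = Mul(Rational(1, 2), Pow(J, -1), Add(w, Mul(Rational(1, 3), Pow(Add(Rational(-5, 8), Mul(Rational(1, 8), J)), 2)))))
Mul(Add(-7385, Function('G')(129, 154)), Pow(Add(Function('R')(57, -173), -22205), -1)) = Mul(Add(-7385, -150), Pow(Add(Mul(Rational(1, 384), Pow(-173, -1), Add(Pow(Add(-5, -173), 2), Mul(192, 57))), -22205), -1)) = Mul(-7535, Pow(Add(Mul(Rational(1, 384), Rational(-1, 173), Add(Pow(-178, 2), 10944)), -22205), -1)) = Mul(-7535, Pow(Add(Mul(Rational(1, 384), Rational(-1, 173), Add(31684, 10944)), -22205), -1)) = Mul(-7535, Pow(Add(Mul(Rational(1, 384), Rational(-1, 173), 42628), -22205), -1)) = Mul(-7535, Pow(Add(Rational(-10657, 16608), -22205), -1)) = Mul(-7535, Pow(Rational(-368791297, 16608), -1)) = Mul(-7535, Rational(-16608, 368791297)) = Rational(125141280, 368791297)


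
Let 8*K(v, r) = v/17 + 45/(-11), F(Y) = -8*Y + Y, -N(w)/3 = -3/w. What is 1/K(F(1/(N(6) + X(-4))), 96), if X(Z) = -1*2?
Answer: -1496/611 ≈ -2.4484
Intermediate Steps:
X(Z) = -2
N(w) = 9/w (N(w) = -(-9)/w = 9/w)
F(Y) = -7*Y
K(v, r) = -45/88 + v/136 (K(v, r) = (v/17 + 45/(-11))/8 = (v*(1/17) + 45*(-1/11))/8 = (v/17 - 45/11)/8 = (-45/11 + v/17)/8 = -45/88 + v/136)
1/K(F(1/(N(6) + X(-4))), 96) = 1/(-45/88 + (-7/(9/6 - 2))/136) = 1/(-45/88 + (-7/(9*(1/6) - 2))/136) = 1/(-45/88 + (-7/(3/2 - 2))/136) = 1/(-45/88 + (-7/(-1/2))/136) = 1/(-45/88 + (-7*(-2))/136) = 1/(-45/88 + (1/136)*14) = 1/(-45/88 + 7/68) = 1/(-611/1496) = -1496/611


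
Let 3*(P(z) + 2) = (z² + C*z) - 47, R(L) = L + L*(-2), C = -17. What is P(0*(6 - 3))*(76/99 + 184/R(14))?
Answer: 454528/2079 ≈ 218.63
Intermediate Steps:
R(L) = -L (R(L) = L - 2*L = -L)
P(z) = -53/3 - 17*z/3 + z²/3 (P(z) = -2 + ((z² - 17*z) - 47)/3 = -2 + (-47 + z² - 17*z)/3 = -2 + (-47/3 - 17*z/3 + z²/3) = -53/3 - 17*z/3 + z²/3)
P(0*(6 - 3))*(76/99 + 184/R(14)) = (-53/3 - 0*(6 - 3) + (0*(6 - 3))²/3)*(76/99 + 184/((-1*14))) = (-53/3 - 0*3 + (0*3)²/3)*(76*(1/99) + 184/(-14)) = (-53/3 - 17/3*0 + (⅓)*0²)*(76/99 + 184*(-1/14)) = (-53/3 + 0 + (⅓)*0)*(76/99 - 92/7) = (-53/3 + 0 + 0)*(-8576/693) = -53/3*(-8576/693) = 454528/2079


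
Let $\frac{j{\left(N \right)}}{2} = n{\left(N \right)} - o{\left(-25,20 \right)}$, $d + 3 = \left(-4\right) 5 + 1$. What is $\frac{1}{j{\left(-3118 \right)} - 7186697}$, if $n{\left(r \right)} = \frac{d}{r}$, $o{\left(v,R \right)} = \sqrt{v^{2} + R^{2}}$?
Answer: $- \frac{17467130476959}{125530973940915509101} + \frac{24304810 \sqrt{41}}{125530973940915509101} \approx -1.3914 \cdot 10^{-7}$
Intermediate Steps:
$d = -22$ ($d = -3 + \left(\left(-4\right) 5 + 1\right) = -3 + \left(-20 + 1\right) = -3 - 19 = -22$)
$o{\left(v,R \right)} = \sqrt{R^{2} + v^{2}}$
$n{\left(r \right)} = - \frac{22}{r}$
$j{\left(N \right)} = - \frac{44}{N} - 10 \sqrt{41}$ ($j{\left(N \right)} = 2 \left(- \frac{22}{N} - \sqrt{20^{2} + \left(-25\right)^{2}}\right) = 2 \left(- \frac{22}{N} - \sqrt{400 + 625}\right) = 2 \left(- \frac{22}{N} - \sqrt{1025}\right) = 2 \left(- \frac{22}{N} - 5 \sqrt{41}\right) = - \frac{44}{N} - 10 \sqrt{41}$)
$\frac{1}{j{\left(-3118 \right)} - 7186697} = \frac{1}{\left(- \frac{44}{-3118} - 10 \sqrt{41}\right) - 7186697} = \frac{1}{\left(\left(-44\right) \left(- \frac{1}{3118}\right) - 10 \sqrt{41}\right) - 7186697} = \frac{1}{\left(\frac{22}{1559} - 10 \sqrt{41}\right) - 7186697} = \frac{1}{- \frac{11204060601}{1559} - 10 \sqrt{41}}$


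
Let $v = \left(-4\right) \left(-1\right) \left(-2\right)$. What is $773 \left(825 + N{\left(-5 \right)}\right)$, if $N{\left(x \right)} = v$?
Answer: $631541$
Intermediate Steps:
$v = -8$ ($v = 4 \left(-2\right) = -8$)
$N{\left(x \right)} = -8$
$773 \left(825 + N{\left(-5 \right)}\right) = 773 \left(825 - 8\right) = 773 \cdot 817 = 631541$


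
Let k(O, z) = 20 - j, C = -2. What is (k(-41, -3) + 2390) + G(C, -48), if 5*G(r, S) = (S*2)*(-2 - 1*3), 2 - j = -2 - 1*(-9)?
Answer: 2511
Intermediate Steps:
j = -5 (j = 2 - (-2 - 1*(-9)) = 2 - (-2 + 9) = 2 - 1*7 = 2 - 7 = -5)
k(O, z) = 25 (k(O, z) = 20 - 1*(-5) = 20 + 5 = 25)
G(r, S) = -2*S (G(r, S) = ((S*2)*(-2 - 1*3))/5 = ((2*S)*(-2 - 3))/5 = ((2*S)*(-5))/5 = (-10*S)/5 = -2*S)
(k(-41, -3) + 2390) + G(C, -48) = (25 + 2390) - 2*(-48) = 2415 + 96 = 2511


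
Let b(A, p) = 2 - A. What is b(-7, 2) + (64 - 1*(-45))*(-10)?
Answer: -1081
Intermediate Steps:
b(-7, 2) + (64 - 1*(-45))*(-10) = (2 - 1*(-7)) + (64 - 1*(-45))*(-10) = (2 + 7) + (64 + 45)*(-10) = 9 + 109*(-10) = 9 - 1090 = -1081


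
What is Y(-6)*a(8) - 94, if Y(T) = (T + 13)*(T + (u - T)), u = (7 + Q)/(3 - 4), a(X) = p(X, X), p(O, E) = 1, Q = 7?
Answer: -192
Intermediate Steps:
a(X) = 1
u = -14 (u = (7 + 7)/(3 - 4) = 14/(-1) = 14*(-1) = -14)
Y(T) = -182 - 14*T (Y(T) = (T + 13)*(T + (-14 - T)) = (13 + T)*(-14) = -182 - 14*T)
Y(-6)*a(8) - 94 = (-182 - 14*(-6))*1 - 94 = (-182 + 84)*1 - 94 = -98*1 - 94 = -98 - 94 = -192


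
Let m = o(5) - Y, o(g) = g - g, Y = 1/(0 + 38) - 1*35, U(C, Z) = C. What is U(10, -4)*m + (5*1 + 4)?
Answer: 6816/19 ≈ 358.74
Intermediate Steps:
Y = -1329/38 (Y = 1/38 - 35 = -1329/38 ≈ -34.974)
o(g) = 0
m = 1329/38 (m = 0 - 1*(-1329/38) = 0 + 1329/38 = 1329/38 ≈ 34.974)
U(10, -4)*m + (5*1 + 4) = 10*(1329/38) + (5*1 + 4) = 6645/19 + (5 + 4) = 6645/19 + 9 = 6816/19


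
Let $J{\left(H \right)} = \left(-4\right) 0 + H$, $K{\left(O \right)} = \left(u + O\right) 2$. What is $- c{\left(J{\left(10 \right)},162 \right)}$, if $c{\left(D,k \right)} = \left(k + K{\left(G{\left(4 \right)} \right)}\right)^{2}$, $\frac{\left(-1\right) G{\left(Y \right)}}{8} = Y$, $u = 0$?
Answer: $-9604$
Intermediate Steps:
$G{\left(Y \right)} = - 8 Y$
$K{\left(O \right)} = 2 O$ ($K{\left(O \right)} = \left(0 + O\right) 2 = O 2 = 2 O$)
$J{\left(H \right)} = H$ ($J{\left(H \right)} = 0 + H = H$)
$c{\left(D,k \right)} = \left(-64 + k\right)^{2}$ ($c{\left(D,k \right)} = \left(k + 2 \left(\left(-8\right) 4\right)\right)^{2} = \left(k + 2 \left(-32\right)\right)^{2} = \left(k - 64\right)^{2} = \left(-64 + k\right)^{2}$)
$- c{\left(J{\left(10 \right)},162 \right)} = - \left(-64 + 162\right)^{2} = - 98^{2} = \left(-1\right) 9604 = -9604$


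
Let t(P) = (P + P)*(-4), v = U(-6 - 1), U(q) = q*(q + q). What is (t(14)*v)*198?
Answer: -2173248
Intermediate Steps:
U(q) = 2*q**2 (U(q) = q*(2*q) = 2*q**2)
v = 98 (v = 2*(-6 - 1)**2 = 2*(-7)**2 = 2*49 = 98)
t(P) = -8*P (t(P) = (2*P)*(-4) = -8*P)
(t(14)*v)*198 = (-8*14*98)*198 = -112*98*198 = -10976*198 = -2173248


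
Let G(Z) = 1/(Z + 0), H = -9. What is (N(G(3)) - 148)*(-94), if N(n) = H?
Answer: 14758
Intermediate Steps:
G(Z) = 1/Z
N(n) = -9
(N(G(3)) - 148)*(-94) = (-9 - 148)*(-94) = -157*(-94) = 14758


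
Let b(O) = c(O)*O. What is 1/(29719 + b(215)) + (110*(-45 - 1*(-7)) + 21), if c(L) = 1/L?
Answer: -123605479/29720 ≈ -4159.0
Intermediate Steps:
b(O) = 1 (b(O) = O/O = 1)
1/(29719 + b(215)) + (110*(-45 - 1*(-7)) + 21) = 1/(29719 + 1) + (110*(-45 - 1*(-7)) + 21) = 1/29720 + (110*(-45 + 7) + 21) = 1/29720 + (110*(-38) + 21) = 1/29720 + (-4180 + 21) = 1/29720 - 4159 = -123605479/29720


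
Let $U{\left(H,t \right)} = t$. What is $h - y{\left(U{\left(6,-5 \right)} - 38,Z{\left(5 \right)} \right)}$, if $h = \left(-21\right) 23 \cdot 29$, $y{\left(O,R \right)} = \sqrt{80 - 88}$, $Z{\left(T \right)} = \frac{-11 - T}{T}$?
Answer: $-14007 - 2 i \sqrt{2} \approx -14007.0 - 2.8284 i$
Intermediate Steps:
$Z{\left(T \right)} = \frac{-11 - T}{T}$
$y{\left(O,R \right)} = 2 i \sqrt{2}$ ($y{\left(O,R \right)} = \sqrt{-8} = 2 i \sqrt{2}$)
$h = -14007$ ($h = \left(-483\right) 29 = -14007$)
$h - y{\left(U{\left(6,-5 \right)} - 38,Z{\left(5 \right)} \right)} = -14007 - 2 i \sqrt{2}$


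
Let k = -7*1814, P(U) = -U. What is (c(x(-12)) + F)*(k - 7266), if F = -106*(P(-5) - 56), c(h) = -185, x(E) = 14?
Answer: -104232044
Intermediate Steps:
F = 5406 (F = -106*(-1*(-5) - 56) = -106*(5 - 56) = -106*(-51) = 5406)
k = -12698
(c(x(-12)) + F)*(k - 7266) = (-185 + 5406)*(-12698 - 7266) = 5221*(-19964) = -104232044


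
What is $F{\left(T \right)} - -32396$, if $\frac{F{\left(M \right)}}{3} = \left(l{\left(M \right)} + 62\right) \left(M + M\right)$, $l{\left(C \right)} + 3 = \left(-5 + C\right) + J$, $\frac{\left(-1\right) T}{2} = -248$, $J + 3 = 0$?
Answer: $1660268$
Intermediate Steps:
$J = -3$ ($J = -3 + 0 = -3$)
$T = 496$ ($T = \left(-2\right) \left(-248\right) = 496$)
$l{\left(C \right)} = -11 + C$ ($l{\left(C \right)} = -3 + \left(\left(-5 + C\right) - 3\right) = -3 + \left(-8 + C\right) = -11 + C$)
$F{\left(M \right)} = 6 M \left(51 + M\right)$ ($F{\left(M \right)} = 3 \left(\left(-11 + M\right) + 62\right) \left(M + M\right) = 3 \left(51 + M\right) 2 M = 3 \cdot 2 M \left(51 + M\right) = 6 M \left(51 + M\right)$)
$F{\left(T \right)} - -32396 = 6 \cdot 496 \left(51 + 496\right) - -32396 = 6 \cdot 496 \cdot 547 + 32396 = 1627872 + 32396 = 1660268$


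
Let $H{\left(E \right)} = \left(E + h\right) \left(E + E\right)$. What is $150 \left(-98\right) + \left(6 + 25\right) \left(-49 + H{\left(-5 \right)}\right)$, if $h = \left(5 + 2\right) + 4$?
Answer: $-18079$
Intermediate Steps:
$h = 11$ ($h = 7 + 4 = 11$)
$H{\left(E \right)} = 2 E \left(11 + E\right)$ ($H{\left(E \right)} = \left(E + 11\right) \left(E + E\right) = \left(11 + E\right) 2 E = 2 E \left(11 + E\right)$)
$150 \left(-98\right) + \left(6 + 25\right) \left(-49 + H{\left(-5 \right)}\right) = 150 \left(-98\right) + \left(6 + 25\right) \left(-49 + 2 \left(-5\right) \left(11 - 5\right)\right) = -14700 + 31 \left(-49 + 2 \left(-5\right) 6\right) = -14700 + 31 \left(-49 - 60\right) = -14700 + 31 \left(-109\right) = -14700 - 3379 = -18079$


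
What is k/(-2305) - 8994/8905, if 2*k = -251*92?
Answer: 16417192/4105205 ≈ 3.9991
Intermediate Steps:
k = -11546 (k = (-251*92)/2 = (½)*(-23092) = -11546)
k/(-2305) - 8994/8905 = -11546/(-2305) - 8994/8905 = -11546*(-1/2305) - 8994*1/8905 = 11546/2305 - 8994/8905 = 16417192/4105205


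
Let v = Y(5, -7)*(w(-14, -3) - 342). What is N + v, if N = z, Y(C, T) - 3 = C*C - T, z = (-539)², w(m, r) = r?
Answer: 278446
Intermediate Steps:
z = 290521
Y(C, T) = 3 + C² - T (Y(C, T) = 3 + (C*C - T) = 3 + (C² - T) = 3 + C² - T)
N = 290521
v = -12075 (v = (3 + 5² - 1*(-7))*(-3 - 342) = (3 + 25 + 7)*(-345) = 35*(-345) = -12075)
N + v = 290521 - 12075 = 278446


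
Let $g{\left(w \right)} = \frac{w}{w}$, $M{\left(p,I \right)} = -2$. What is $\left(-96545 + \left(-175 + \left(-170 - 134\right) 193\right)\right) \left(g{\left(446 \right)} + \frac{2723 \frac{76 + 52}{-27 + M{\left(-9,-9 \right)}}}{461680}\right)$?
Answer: $- \frac{126646189312}{836795} \approx -1.5135 \cdot 10^{5}$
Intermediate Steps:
$g{\left(w \right)} = 1$
$\left(-96545 + \left(-175 + \left(-170 - 134\right) 193\right)\right) \left(g{\left(446 \right)} + \frac{2723 \frac{76 + 52}{-27 + M{\left(-9,-9 \right)}}}{461680}\right) = \left(-96545 + \left(-175 + \left(-170 - 134\right) 193\right)\right) \left(1 + \frac{2723 \frac{76 + 52}{-27 - 2}}{461680}\right) = \left(-96545 - 58847\right) \left(1 + 2723 \frac{128}{-29} \cdot \frac{1}{461680}\right) = \left(-96545 - 58847\right) \left(1 + 2723 \cdot 128 \left(- \frac{1}{29}\right) \frac{1}{461680}\right) = \left(-96545 - 58847\right) \left(1 + 2723 \left(- \frac{128}{29}\right) \frac{1}{461680}\right) = - 155392 \left(1 - \frac{21784}{836795}\right) = \left(-155392\right) \frac{815011}{836795} = - \frac{126646189312}{836795}$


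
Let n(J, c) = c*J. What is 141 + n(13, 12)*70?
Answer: 11061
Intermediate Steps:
n(J, c) = J*c
141 + n(13, 12)*70 = 141 + (13*12)*70 = 141 + 156*70 = 141 + 10920 = 11061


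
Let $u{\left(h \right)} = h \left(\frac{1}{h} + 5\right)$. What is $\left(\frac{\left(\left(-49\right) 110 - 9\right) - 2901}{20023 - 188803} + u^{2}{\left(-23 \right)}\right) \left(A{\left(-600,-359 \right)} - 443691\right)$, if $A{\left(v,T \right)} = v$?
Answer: $- \frac{16242339876923}{2813} \approx -5.774 \cdot 10^{9}$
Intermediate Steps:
$u{\left(h \right)} = h \left(5 + \frac{1}{h}\right)$
$\left(\frac{\left(\left(-49\right) 110 - 9\right) - 2901}{20023 - 188803} + u^{2}{\left(-23 \right)}\right) \left(A{\left(-600,-359 \right)} - 443691\right) = \left(\frac{\left(\left(-49\right) 110 - 9\right) - 2901}{20023 - 188803} + \left(1 + 5 \left(-23\right)\right)^{2}\right) \left(-600 - 443691\right) = \left(\frac{\left(-5390 - 9\right) - 2901}{-168780} + \left(1 - 115\right)^{2}\right) \left(-444291\right) = \left(\left(-5399 - 2901\right) \left(- \frac{1}{168780}\right) + \left(-114\right)^{2}\right) \left(-444291\right) = \left(\left(-8300\right) \left(- \frac{1}{168780}\right) + 12996\right) \left(-444291\right) = \left(\frac{415}{8439} + 12996\right) \left(-444291\right) = \frac{109673659}{8439} \left(-444291\right) = - \frac{16242339876923}{2813}$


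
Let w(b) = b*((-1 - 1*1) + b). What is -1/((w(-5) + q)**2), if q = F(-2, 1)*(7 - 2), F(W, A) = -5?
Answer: -1/100 ≈ -0.010000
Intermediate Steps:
q = -25 (q = -5*(7 - 2) = -5*5 = -25)
w(b) = b*(-2 + b) (w(b) = b*((-1 - 1) + b) = b*(-2 + b))
-1/((w(-5) + q)**2) = -1/((-5*(-2 - 5) - 25)**2) = -1/((-5*(-7) - 25)**2) = -1/((35 - 25)**2) = -1/(10**2) = -1/100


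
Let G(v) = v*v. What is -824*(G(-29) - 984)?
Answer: 117832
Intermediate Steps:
G(v) = v²
-824*(G(-29) - 984) = -824*((-29)² - 984) = -824*(841 - 984) = -824*(-143) = 117832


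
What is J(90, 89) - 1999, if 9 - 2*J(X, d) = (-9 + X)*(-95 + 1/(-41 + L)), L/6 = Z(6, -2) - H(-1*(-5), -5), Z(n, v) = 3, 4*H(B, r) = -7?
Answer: 46406/25 ≈ 1856.2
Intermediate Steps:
H(B, r) = -7/4 (H(B, r) = (¼)*(-7) = -7/4)
L = 57/2 (L = 6*(3 - 1*(-7/4)) = 6*(3 + 7/4) = 6*(19/4) = 57/2 ≈ 28.500)
J(X, d) = -10584/25 + 2377*X/50 (J(X, d) = 9/2 - (-9 + X)*(-95 + 1/(-41 + 57/2))/2 = 9/2 - (-9 + X)*(-95 + 1/(-25/2))/2 = 9/2 - (-9 + X)*(-95 - 2/25)/2 = 9/2 - (-9 + X)*(-2377)/(2*25) = 9/2 - (21393/25 - 2377*X/25)/2 = 9/2 + (-21393/50 + 2377*X/50) = -10584/25 + 2377*X/50)
J(90, 89) - 1999 = (-10584/25 + (2377/50)*90) - 1999 = (-10584/25 + 21393/5) - 1999 = 96381/25 - 1999 = 46406/25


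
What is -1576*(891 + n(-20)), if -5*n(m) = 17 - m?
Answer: -6962768/5 ≈ -1.3926e+6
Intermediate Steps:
n(m) = -17/5 + m/5 (n(m) = -(17 - m)/5 = -17/5 + m/5)
-1576*(891 + n(-20)) = -1576*(891 + (-17/5 + (⅕)*(-20))) = -1576*(891 + (-17/5 - 4)) = -1576*(891 - 37/5) = -1576*4418/5 = -6962768/5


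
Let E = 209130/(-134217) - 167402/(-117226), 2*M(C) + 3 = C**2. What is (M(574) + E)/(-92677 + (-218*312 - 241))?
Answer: -863972084630929/844030274369076 ≈ -1.0236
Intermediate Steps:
M(C) = -3/2 + C**2/2
E = -341213191/2622287007 (E = 209130*(-1/134217) - 167402*(-1/117226) = -69710/44739 + 83701/58613 = -341213191/2622287007 ≈ -0.13012)
(M(574) + E)/(-92677 + (-218*312 - 241)) = ((-3/2 + (1/2)*574**2) - 341213191/2622287007)/(-92677 + (-218*312 - 241)) = ((-3/2 + (1/2)*329476) - 341213191/2622287007)/(-92677 + (-68016 - 241)) = ((-3/2 + 164738) - 341213191/2622287007)/(-92677 - 68257) = (329473/2 - 341213191/2622287007)/(-160934) = (863972084630929/5244574014)*(-1/160934) = -863972084630929/844030274369076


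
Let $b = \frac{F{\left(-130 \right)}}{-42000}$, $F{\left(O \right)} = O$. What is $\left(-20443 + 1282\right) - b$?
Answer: $- \frac{80476213}{4200} \approx -19161.0$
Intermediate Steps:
$b = \frac{13}{4200}$ ($b = - \frac{130}{-42000} = \left(-130\right) \left(- \frac{1}{42000}\right) = \frac{13}{4200} \approx 0.0030952$)
$\left(-20443 + 1282\right) - b = \left(-20443 + 1282\right) - \frac{13}{4200} = -19161 - \frac{13}{4200} = - \frac{80476213}{4200}$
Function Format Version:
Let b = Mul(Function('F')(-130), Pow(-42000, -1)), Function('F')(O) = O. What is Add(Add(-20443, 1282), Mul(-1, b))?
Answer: Rational(-80476213, 4200) ≈ -19161.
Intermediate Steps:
b = Rational(13, 4200) (b = Mul(-130, Pow(-42000, -1)) = Mul(-130, Rational(-1, 42000)) = Rational(13, 4200) ≈ 0.0030952)
Add(Add(-20443, 1282), Mul(-1, b)) = Add(Add(-20443, 1282), Mul(-1, Rational(13, 4200))) = Add(-19161, Rational(-13, 4200)) = Rational(-80476213, 4200)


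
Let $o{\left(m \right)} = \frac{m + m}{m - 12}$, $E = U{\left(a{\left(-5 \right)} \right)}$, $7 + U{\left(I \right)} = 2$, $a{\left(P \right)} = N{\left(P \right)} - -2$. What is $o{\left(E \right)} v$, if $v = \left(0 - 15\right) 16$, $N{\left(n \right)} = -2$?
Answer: $- \frac{2400}{17} \approx -141.18$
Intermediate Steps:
$a{\left(P \right)} = 0$ ($a{\left(P \right)} = -2 - -2 = -2 + 2 = 0$)
$U{\left(I \right)} = -5$ ($U{\left(I \right)} = -7 + 2 = -5$)
$E = -5$
$v = -240$ ($v = \left(0 - 15\right) 16 = \left(-15\right) 16 = -240$)
$o{\left(m \right)} = \frac{2 m}{-12 + m}$
$o{\left(E \right)} v = 2 \left(-5\right) \frac{1}{-12 - 5} \left(-240\right) = 2 \left(-5\right) \frac{1}{-17} \left(-240\right) = 2 \left(-5\right) \left(- \frac{1}{17}\right) \left(-240\right) = \frac{10}{17} \left(-240\right) = - \frac{2400}{17}$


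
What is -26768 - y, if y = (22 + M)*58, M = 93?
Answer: -33438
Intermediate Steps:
y = 6670 (y = (22 + 93)*58 = 115*58 = 6670)
-26768 - y = -26768 - 1*6670 = -26768 - 6670 = -33438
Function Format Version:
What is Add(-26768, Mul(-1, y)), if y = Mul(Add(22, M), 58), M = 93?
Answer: -33438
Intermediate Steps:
y = 6670 (y = Mul(Add(22, 93), 58) = Mul(115, 58) = 6670)
Add(-26768, Mul(-1, y)) = Add(-26768, Mul(-1, 6670)) = Add(-26768, -6670) = -33438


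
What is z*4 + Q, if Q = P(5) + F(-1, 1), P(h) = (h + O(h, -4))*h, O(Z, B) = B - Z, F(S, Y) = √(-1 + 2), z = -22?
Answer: -107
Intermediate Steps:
F(S, Y) = 1 (F(S, Y) = √1 = 1)
P(h) = -4*h (P(h) = (h + (-4 - h))*h = -4*h)
Q = -19 (Q = -4*5 + 1 = -20 + 1 = -19)
z*4 + Q = -22*4 - 19 = -88 - 19 = -107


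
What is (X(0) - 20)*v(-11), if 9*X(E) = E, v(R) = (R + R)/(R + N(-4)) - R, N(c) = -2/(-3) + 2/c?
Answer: -3388/13 ≈ -260.62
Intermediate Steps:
N(c) = ⅔ + 2/c (N(c) = -2*(-⅓) + 2/c = ⅔ + 2/c)
v(R) = -R + 2*R/(⅙ + R) (v(R) = (R + R)/(R + (⅔ + 2/(-4))) - R = (2*R)/(R + (⅔ + 2*(-¼))) - R = (2*R)/(R + (⅔ - ½)) - R = (2*R)/(R + ⅙) - R = (2*R)/(⅙ + R) - R = 2*R/(⅙ + R) - R = -R + 2*R/(⅙ + R))
X(E) = E/9
(X(0) - 20)*v(-11) = ((⅑)*0 - 20)*(-11*(11 - 6*(-11))/(1 + 6*(-11))) = (0 - 20)*(-11*(11 + 66)/(1 - 66)) = -(-220)*77/(-65) = -(-220)*(-1)*77/65 = -20*847/65 = -3388/13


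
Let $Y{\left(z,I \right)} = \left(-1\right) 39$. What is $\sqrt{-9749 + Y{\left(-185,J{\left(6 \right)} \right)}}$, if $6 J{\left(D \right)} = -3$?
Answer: $2 i \sqrt{2447} \approx 98.934 i$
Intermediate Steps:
$J{\left(D \right)} = - \frac{1}{2}$ ($J{\left(D \right)} = \frac{1}{6} \left(-3\right) = - \frac{1}{2}$)
$Y{\left(z,I \right)} = -39$
$\sqrt{-9749 + Y{\left(-185,J{\left(6 \right)} \right)}} = \sqrt{-9749 - 39} = \sqrt{-9788} = 2 i \sqrt{2447}$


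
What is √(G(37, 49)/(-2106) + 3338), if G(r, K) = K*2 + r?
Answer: √20308002/78 ≈ 57.775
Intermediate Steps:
G(r, K) = r + 2*K (G(r, K) = 2*K + r = r + 2*K)
√(G(37, 49)/(-2106) + 3338) = √((37 + 2*49)/(-2106) + 3338) = √((37 + 98)*(-1/2106) + 3338) = √(135*(-1/2106) + 3338) = √(-5/78 + 3338) = √(260359/78) = √20308002/78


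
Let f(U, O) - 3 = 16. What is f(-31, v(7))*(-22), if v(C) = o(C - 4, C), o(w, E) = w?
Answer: -418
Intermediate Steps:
v(C) = -4 + C (v(C) = C - 4 = -4 + C)
f(U, O) = 19 (f(U, O) = 3 + 16 = 19)
f(-31, v(7))*(-22) = 19*(-22) = -418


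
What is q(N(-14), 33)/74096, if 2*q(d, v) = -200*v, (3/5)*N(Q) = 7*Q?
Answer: -75/1684 ≈ -0.044537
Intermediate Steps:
N(Q) = 35*Q/3 (N(Q) = 5*(7*Q)/3 = 35*Q/3)
q(d, v) = -100*v (q(d, v) = (-200*v)/2 = -100*v)
q(N(-14), 33)/74096 = -100*33/74096 = -3300*1/74096 = -75/1684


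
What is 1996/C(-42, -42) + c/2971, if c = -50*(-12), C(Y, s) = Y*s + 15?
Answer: 6997516/5285409 ≈ 1.3239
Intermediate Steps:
C(Y, s) = 15 + Y*s
c = 600
1996/C(-42, -42) + c/2971 = 1996/(15 - 42*(-42)) + 600/2971 = 1996/(15 + 1764) + 600*(1/2971) = 1996/1779 + 600/2971 = 6997516/5285409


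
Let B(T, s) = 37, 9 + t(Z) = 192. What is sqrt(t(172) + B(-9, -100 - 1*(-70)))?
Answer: 2*sqrt(55) ≈ 14.832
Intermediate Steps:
t(Z) = 183 (t(Z) = -9 + 192 = 183)
sqrt(t(172) + B(-9, -100 - 1*(-70))) = sqrt(183 + 37) = sqrt(220) = 2*sqrt(55)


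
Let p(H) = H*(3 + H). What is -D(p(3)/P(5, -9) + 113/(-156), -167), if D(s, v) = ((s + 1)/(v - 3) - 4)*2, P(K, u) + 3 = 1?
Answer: 104719/13260 ≈ 7.8974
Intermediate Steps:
P(K, u) = -2 (P(K, u) = -3 + 1 = -2)
D(s, v) = -8 + 2*(1 + s)/(-3 + v) (D(s, v) = ((1 + s)/(-3 + v) - 4)*2 = (-4 + (1 + s)/(-3 + v))*2 = -8 + 2*(1 + s)/(-3 + v))
-D(p(3)/P(5, -9) + 113/(-156), -167) = -2*(13 + ((3*(3 + 3))/(-2) + 113/(-156)) - 4*(-167))/(-3 - 167) = -2*(13 + ((3*6)*(-1/2) + 113*(-1/156)) + 668)/(-170) = -2*(-1)*(13 + (18*(-1/2) - 113/156) + 668)/170 = -2*(-1)*(13 + (-9 - 113/156) + 668)/170 = -2*(-1)*(13 - 1517/156 + 668)/170 = -2*(-1)*104719/(170*156) = -1*(-104719/13260) = 104719/13260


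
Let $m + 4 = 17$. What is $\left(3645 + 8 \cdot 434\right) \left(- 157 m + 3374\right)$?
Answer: $9486961$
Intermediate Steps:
$m = 13$ ($m = -4 + 17 = 13$)
$\left(3645 + 8 \cdot 434\right) \left(- 157 m + 3374\right) = \left(3645 + 8 \cdot 434\right) \left(\left(-157\right) 13 + 3374\right) = \left(3645 + 3472\right) \left(-2041 + 3374\right) = 7117 \cdot 1333 = 9486961$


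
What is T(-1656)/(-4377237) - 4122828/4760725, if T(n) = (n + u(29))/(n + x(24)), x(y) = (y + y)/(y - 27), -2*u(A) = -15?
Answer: -20115943422134503/23228339828887600 ≈ -0.86601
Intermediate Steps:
u(A) = 15/2 (u(A) = -1/2*(-15) = 15/2)
x(y) = 2*y/(-27 + y) (x(y) = (2*y)/(-27 + y) = 2*y/(-27 + y))
T(n) = (15/2 + n)/(-16 + n) (T(n) = (n + 15/2)/(n + 2*24/(-27 + 24)) = (15/2 + n)/(n + 2*24/(-3)) = (15/2 + n)/(n + 2*24*(-1/3)) = (15/2 + n)/(n - 16) = (15/2 + n)/(-16 + n))
T(-1656)/(-4377237) - 4122828/4760725 = ((15/2 - 1656)/(-16 - 1656))/(-4377237) - 4122828/4760725 = (-3297/2/(-1672))*(-1/4377237) - 4122828*1/4760725 = -1/1672*(-3297/2)*(-1/4377237) - 4122828/4760725 = (3297/3344)*(-1/4377237) - 4122828/4760725 = -1099/4879160176 - 4122828/4760725 = -20115943422134503/23228339828887600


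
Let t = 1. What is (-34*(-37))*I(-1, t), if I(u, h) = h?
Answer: 1258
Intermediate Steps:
(-34*(-37))*I(-1, t) = -34*(-37)*1 = 1258*1 = 1258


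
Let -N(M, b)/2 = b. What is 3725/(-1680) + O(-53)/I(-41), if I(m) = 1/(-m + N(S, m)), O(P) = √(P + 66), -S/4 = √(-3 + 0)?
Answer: -745/336 + 123*√13 ≈ 441.27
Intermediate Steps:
S = -4*I*√3 (S = -4*√(-3 + 0) = -4*I*√3 ≈ -6.9282*I)
O(P) = √(66 + P)
N(M, b) = -2*b
I(m) = -1/(3*m) (I(m) = 1/(-m - 2*m) = 1/(-3*m) = -1/(3*m))
3725/(-1680) + O(-53)/I(-41) = 3725/(-1680) + √(66 - 53)/((-⅓/(-41))) = 3725*(-1/1680) + √13/((-⅓*(-1/41))) = -745/336 + √13/(1/123) = -745/336 + √13*123 = -745/336 + 123*√13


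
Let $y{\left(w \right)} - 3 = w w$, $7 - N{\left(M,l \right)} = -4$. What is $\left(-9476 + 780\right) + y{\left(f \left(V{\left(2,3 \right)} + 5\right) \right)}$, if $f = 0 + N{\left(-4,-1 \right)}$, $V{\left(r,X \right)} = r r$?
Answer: $1108$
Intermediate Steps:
$N{\left(M,l \right)} = 11$ ($N{\left(M,l \right)} = 7 - -4 = 7 + 4 = 11$)
$V{\left(r,X \right)} = r^{2}$
$f = 11$ ($f = 0 + 11 = 11$)
$y{\left(w \right)} = 3 + w^{2}$ ($y{\left(w \right)} = 3 + w w = 3 + w^{2}$)
$\left(-9476 + 780\right) + y{\left(f \left(V{\left(2,3 \right)} + 5\right) \right)} = \left(-9476 + 780\right) + \left(3 + \left(11 \left(2^{2} + 5\right)\right)^{2}\right) = -8696 + \left(3 + \left(11 \left(4 + 5\right)\right)^{2}\right) = -8696 + \left(3 + \left(11 \cdot 9\right)^{2}\right) = -8696 + \left(3 + 99^{2}\right) = -8696 + \left(3 + 9801\right) = -8696 + 9804 = 1108$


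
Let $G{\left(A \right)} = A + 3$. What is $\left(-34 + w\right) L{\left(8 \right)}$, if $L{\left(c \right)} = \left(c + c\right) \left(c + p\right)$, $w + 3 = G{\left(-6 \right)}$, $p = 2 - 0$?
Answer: $-6400$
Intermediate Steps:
$G{\left(A \right)} = 3 + A$
$p = 2$ ($p = 2 + 0 = 2$)
$w = -6$ ($w = -3 + \left(3 - 6\right) = -3 - 3 = -6$)
$L{\left(c \right)} = 2 c \left(2 + c\right)$ ($L{\left(c \right)} = \left(c + c\right) \left(c + 2\right) = 2 c \left(2 + c\right)$)
$\left(-34 + w\right) L{\left(8 \right)} = \left(-34 - 6\right) 2 \cdot 8 \left(2 + 8\right) = - 40 \cdot 2 \cdot 8 \cdot 10 = \left(-40\right) 160 = -6400$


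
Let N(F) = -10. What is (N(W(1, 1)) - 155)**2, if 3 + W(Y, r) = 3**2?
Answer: 27225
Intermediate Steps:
W(Y, r) = 6 (W(Y, r) = -3 + 3**2 = -3 + 9 = 6)
(N(W(1, 1)) - 155)**2 = (-10 - 155)**2 = (-165)**2 = 27225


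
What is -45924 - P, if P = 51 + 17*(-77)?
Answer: -44666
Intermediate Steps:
P = -1258 (P = 51 - 1309 = -1258)
-45924 - P = -45924 - 1*(-1258) = -45924 + 1258 = -44666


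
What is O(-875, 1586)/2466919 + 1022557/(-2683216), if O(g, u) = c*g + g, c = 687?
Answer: -591123046269/945610933072 ≈ -0.62512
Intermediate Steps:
O(g, u) = 688*g (O(g, u) = 687*g + g = 688*g)
O(-875, 1586)/2466919 + 1022557/(-2683216) = (688*(-875))/2466919 + 1022557/(-2683216) = -602000*1/2466919 + 1022557*(-1/2683216) = -86000/352417 - 1022557/2683216 = -591123046269/945610933072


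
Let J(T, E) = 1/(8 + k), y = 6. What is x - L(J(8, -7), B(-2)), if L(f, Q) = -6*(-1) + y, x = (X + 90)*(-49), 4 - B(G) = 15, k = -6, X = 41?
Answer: -6431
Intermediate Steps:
B(G) = -11 (B(G) = 4 - 1*15 = 4 - 15 = -11)
J(T, E) = ½ (J(T, E) = 1/(8 - 6) = 1/2 = ½)
x = -6419 (x = (41 + 90)*(-49) = 131*(-49) = -6419)
L(f, Q) = 12 (L(f, Q) = -6*(-1) + 6 = 6 + 6 = 12)
x - L(J(8, -7), B(-2)) = -6419 - 1*12 = -6419 - 12 = -6431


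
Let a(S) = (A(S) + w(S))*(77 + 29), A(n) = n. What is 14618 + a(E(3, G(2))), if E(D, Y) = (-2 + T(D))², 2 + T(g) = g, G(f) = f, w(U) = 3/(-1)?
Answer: 14406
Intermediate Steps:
w(U) = -3 (w(U) = 3*(-1) = -3)
T(g) = -2 + g
E(D, Y) = (-4 + D)² (E(D, Y) = (-2 + (-2 + D))² = (-4 + D)²)
a(S) = -318 + 106*S (a(S) = (S - 3)*(77 + 29) = (-3 + S)*106 = -318 + 106*S)
14618 + a(E(3, G(2))) = 14618 + (-318 + 106*(-4 + 3)²) = 14618 + (-318 + 106*(-1)²) = 14618 + (-318 + 106*1) = 14618 + (-318 + 106) = 14618 - 212 = 14406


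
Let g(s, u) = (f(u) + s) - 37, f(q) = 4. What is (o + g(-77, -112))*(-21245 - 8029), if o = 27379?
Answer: -798272706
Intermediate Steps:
g(s, u) = -33 + s (g(s, u) = (4 + s) - 37 = -33 + s)
(o + g(-77, -112))*(-21245 - 8029) = (27379 + (-33 - 77))*(-21245 - 8029) = (27379 - 110)*(-29274) = 27269*(-29274) = -798272706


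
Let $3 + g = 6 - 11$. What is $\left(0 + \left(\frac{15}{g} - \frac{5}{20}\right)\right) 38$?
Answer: $- \frac{323}{4} \approx -80.75$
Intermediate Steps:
$g = -8$ ($g = -3 + \left(6 - 11\right) = -3 - 5 = -8$)
$\left(0 + \left(\frac{15}{g} - \frac{5}{20}\right)\right) 38 = \left(0 + \left(\frac{15}{-8} - \frac{5}{20}\right)\right) 38 = \left(0 + \left(15 \left(- \frac{1}{8}\right) - \frac{1}{4}\right)\right) 38 = \left(0 - \frac{17}{8}\right) 38 = \left(- \frac{17}{8}\right) 38 = - \frac{323}{4}$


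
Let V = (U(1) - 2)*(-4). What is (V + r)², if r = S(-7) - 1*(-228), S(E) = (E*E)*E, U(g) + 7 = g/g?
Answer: 6889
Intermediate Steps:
U(g) = -6 (U(g) = -7 + g/g = -7 + 1 = -6)
S(E) = E³ (S(E) = E²*E = E³)
V = 32 (V = (-6 - 2)*(-4) = -8*(-4) = 32)
r = -115 (r = (-7)³ - 1*(-228) = -343 + 228 = -115)
(V + r)² = (32 - 115)² = (-83)² = 6889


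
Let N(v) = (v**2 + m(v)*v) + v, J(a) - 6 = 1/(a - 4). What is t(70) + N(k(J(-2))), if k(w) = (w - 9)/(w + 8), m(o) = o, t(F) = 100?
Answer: 688045/6889 ≈ 99.876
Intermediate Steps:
J(a) = 6 + 1/(-4 + a) (J(a) = 6 + 1/(a - 4) = 6 + 1/(-4 + a))
k(w) = (-9 + w)/(8 + w)
N(v) = v + 2*v**2 (N(v) = (v**2 + v*v) + v = (v**2 + v**2) + v = 2*v**2 + v = v + 2*v**2)
t(70) + N(k(J(-2))) = 100 + ((-9 + (-23 + 6*(-2))/(-4 - 2))/(8 + (-23 + 6*(-2))/(-4 - 2)))*(1 + 2*((-9 + (-23 + 6*(-2))/(-4 - 2))/(8 + (-23 + 6*(-2))/(-4 - 2)))) = 100 + ((-9 + (-23 - 12)/(-6))/(8 + (-23 - 12)/(-6)))*(1 + 2*((-9 + (-23 - 12)/(-6))/(8 + (-23 - 12)/(-6)))) = 100 + ((-9 - 1/6*(-35))/(8 - 1/6*(-35)))*(1 + 2*((-9 - 1/6*(-35))/(8 - 1/6*(-35)))) = 100 + ((-9 + 35/6)/(8 + 35/6))*(1 + 2*((-9 + 35/6)/(8 + 35/6))) = 100 + (-19/6/(83/6))*(1 + 2*(-19/6/(83/6))) = 100 + ((6/83)*(-19/6))*(1 + 2*((6/83)*(-19/6))) = 100 - 19*(1 + 2*(-19/83))/83 = 100 - 19*(1 - 38/83)/83 = 100 - 19/83*45/83 = 100 - 855/6889 = 688045/6889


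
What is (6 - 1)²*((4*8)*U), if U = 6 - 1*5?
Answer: 800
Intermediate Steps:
U = 1 (U = 6 - 5 = 1)
(6 - 1)²*((4*8)*U) = (6 - 1)²*((4*8)*1) = 5²*(32*1) = 25*32 = 800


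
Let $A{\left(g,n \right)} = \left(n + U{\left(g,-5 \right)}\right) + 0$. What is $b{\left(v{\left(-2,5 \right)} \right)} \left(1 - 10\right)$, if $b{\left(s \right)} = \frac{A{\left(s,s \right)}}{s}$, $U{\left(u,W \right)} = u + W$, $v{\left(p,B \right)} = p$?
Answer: $- \frac{81}{2} \approx -40.5$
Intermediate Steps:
$U{\left(u,W \right)} = W + u$
$A{\left(g,n \right)} = -5 + g + n$ ($A{\left(g,n \right)} = \left(n + \left(-5 + g\right)\right) + 0 = \left(-5 + g + n\right) + 0 = -5 + g + n$)
$b{\left(s \right)} = \frac{-5 + 2 s}{s}$ ($b{\left(s \right)} = \frac{-5 + s + s}{s} = \frac{-5 + 2 s}{s}$)
$b{\left(v{\left(-2,5 \right)} \right)} \left(1 - 10\right) = \left(2 - \frac{5}{-2}\right) \left(1 - 10\right) = \left(2 - - \frac{5}{2}\right) \left(-9\right) = \left(2 + \frac{5}{2}\right) \left(-9\right) = \frac{9}{2} \left(-9\right) = - \frac{81}{2}$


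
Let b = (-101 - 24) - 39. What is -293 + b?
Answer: -457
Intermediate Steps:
b = -164 (b = -125 - 39 = -164)
-293 + b = -293 - 164 = -457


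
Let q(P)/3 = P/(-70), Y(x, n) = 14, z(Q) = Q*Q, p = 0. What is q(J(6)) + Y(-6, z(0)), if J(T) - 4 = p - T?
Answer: 493/35 ≈ 14.086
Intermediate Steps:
z(Q) = Q²
J(T) = 4 - T (J(T) = 4 + (0 - T) = 4 - T)
q(P) = -3*P/70 (q(P) = 3*(P/(-70)) = 3*(P*(-1/70)) = 3*(-P/70) = -3*P/70)
q(J(6)) + Y(-6, z(0)) = -3*(4 - 1*6)/70 + 14 = -3*(4 - 6)/70 + 14 = -3/70*(-2) + 14 = 3/35 + 14 = 493/35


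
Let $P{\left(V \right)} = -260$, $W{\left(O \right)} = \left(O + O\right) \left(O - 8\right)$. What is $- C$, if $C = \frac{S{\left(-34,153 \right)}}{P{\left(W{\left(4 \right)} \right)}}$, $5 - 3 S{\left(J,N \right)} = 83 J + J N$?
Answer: $\frac{8029}{780} \approx 10.294$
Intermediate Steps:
$W{\left(O \right)} = 2 O \left(-8 + O\right)$
$S{\left(J,N \right)} = \frac{5}{3} - \frac{83 J}{3} - \frac{J N}{3}$ ($S{\left(J,N \right)} = \frac{5}{3} - \frac{83 J + J N}{3} = \frac{5}{3} - \left(\frac{83 J}{3} + \frac{J N}{3}\right) = \frac{5}{3} - \frac{83 J}{3} - \frac{J N}{3}$)
$C = - \frac{8029}{780}$ ($C = \frac{\frac{5}{3} - - \frac{2822}{3} - \left(- \frac{34}{3}\right) 153}{-260} = \left(\frac{5}{3} + \frac{2822}{3} + 1734\right) \left(- \frac{1}{260}\right) = \frac{8029}{3} \left(- \frac{1}{260}\right) = - \frac{8029}{780} \approx -10.294$)
$- C = \left(-1\right) \left(- \frac{8029}{780}\right) = \frac{8029}{780}$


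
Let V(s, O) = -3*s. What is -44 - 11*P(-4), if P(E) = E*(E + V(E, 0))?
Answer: 308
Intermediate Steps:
P(E) = -2*E² (P(E) = E*(E - 3*E) = E*(-2*E) = -2*E²)
-44 - 11*P(-4) = -44 - (-22)*(-4)² = -44 - (-22)*16 = -44 - 11*(-32) = -44 + 352 = 308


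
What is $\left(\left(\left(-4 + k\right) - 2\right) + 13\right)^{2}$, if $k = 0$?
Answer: $49$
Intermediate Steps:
$\left(\left(\left(-4 + k\right) - 2\right) + 13\right)^{2} = \left(\left(\left(-4 + 0\right) - 2\right) + 13\right)^{2} = \left(\left(-4 - 2\right) + 13\right)^{2} = \left(-6 + 13\right)^{2} = 7^{2} = 49$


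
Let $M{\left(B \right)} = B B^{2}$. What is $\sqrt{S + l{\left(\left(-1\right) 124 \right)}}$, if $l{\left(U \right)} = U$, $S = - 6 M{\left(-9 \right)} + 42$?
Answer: $2 \sqrt{1073} \approx 65.513$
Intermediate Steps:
$M{\left(B \right)} = B^{3}$
$S = 4416$ ($S = - 6 \left(-9\right)^{3} + 42 = \left(-6\right) \left(-729\right) + 42 = 4374 + 42 = 4416$)
$\sqrt{S + l{\left(\left(-1\right) 124 \right)}} = \sqrt{4416 - 124} = \sqrt{4292} = 2 \sqrt{1073}$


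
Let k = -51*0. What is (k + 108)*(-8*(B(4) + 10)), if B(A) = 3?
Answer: -11232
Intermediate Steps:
k = 0
(k + 108)*(-8*(B(4) + 10)) = (0 + 108)*(-8*(3 + 10)) = 108*(-8*13) = 108*(-104) = -11232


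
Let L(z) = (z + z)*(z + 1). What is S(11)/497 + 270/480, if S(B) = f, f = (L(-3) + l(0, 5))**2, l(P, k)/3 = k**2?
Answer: 125577/7952 ≈ 15.792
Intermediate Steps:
L(z) = 2*z*(1 + z) (L(z) = (2*z)*(1 + z) = 2*z*(1 + z))
l(P, k) = 3*k**2
f = 7569 (f = (2*(-3)*(1 - 3) + 3*5**2)**2 = (2*(-3)*(-2) + 3*25)**2 = (12 + 75)**2 = 87**2 = 7569)
S(B) = 7569
S(11)/497 + 270/480 = 7569/497 + 270/480 = 7569*(1/497) + 270*(1/480) = 7569/497 + 9/16 = 125577/7952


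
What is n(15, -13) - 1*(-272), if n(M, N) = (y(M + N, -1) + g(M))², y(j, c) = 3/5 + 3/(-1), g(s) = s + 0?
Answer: 10769/25 ≈ 430.76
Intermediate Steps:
g(s) = s
y(j, c) = -12/5 (y(j, c) = 3*(⅕) + 3*(-1) = ⅗ - 3 = -12/5)
n(M, N) = (-12/5 + M)²
n(15, -13) - 1*(-272) = (-12 + 5*15)²/25 - 1*(-272) = (-12 + 75)²/25 + 272 = (1/25)*63² + 272 = (1/25)*3969 + 272 = 3969/25 + 272 = 10769/25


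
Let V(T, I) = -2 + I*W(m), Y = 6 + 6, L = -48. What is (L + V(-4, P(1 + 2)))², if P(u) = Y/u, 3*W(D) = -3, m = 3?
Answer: 2916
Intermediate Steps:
W(D) = -1 (W(D) = (⅓)*(-3) = -1)
Y = 12
P(u) = 12/u
V(T, I) = -2 - I (V(T, I) = -2 + I*(-1) = -2 - I)
(L + V(-4, P(1 + 2)))² = (-48 + (-2 - 12/(1 + 2)))² = (-48 + (-2 - 12/3))² = (-48 + (-2 - 1*4))² = (-48 + (-2 - 4))² = (-48 - 6)² = (-54)² = 2916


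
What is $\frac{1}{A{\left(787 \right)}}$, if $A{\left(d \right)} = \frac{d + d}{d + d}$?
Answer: $1$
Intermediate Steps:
$A{\left(d \right)} = 1$ ($A{\left(d \right)} = \frac{2 d}{2 d} = 2 d \frac{1}{2 d} = 1$)
$\frac{1}{A{\left(787 \right)}} = 1^{-1} = 1$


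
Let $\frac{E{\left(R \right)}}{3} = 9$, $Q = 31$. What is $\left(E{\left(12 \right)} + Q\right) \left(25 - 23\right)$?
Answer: $116$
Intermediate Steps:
$E{\left(R \right)} = 27$ ($E{\left(R \right)} = 3 \cdot 9 = 27$)
$\left(E{\left(12 \right)} + Q\right) \left(25 - 23\right) = \left(27 + 31\right) \left(25 - 23\right) = 58 \cdot 2 = 116$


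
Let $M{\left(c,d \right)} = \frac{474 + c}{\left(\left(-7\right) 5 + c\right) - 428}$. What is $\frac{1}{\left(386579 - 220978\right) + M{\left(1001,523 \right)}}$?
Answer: $\frac{538}{89094813} \approx 6.0385 \cdot 10^{-6}$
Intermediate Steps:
$M{\left(c,d \right)} = \frac{474 + c}{-463 + c}$ ($M{\left(c,d \right)} = \frac{474 + c}{\left(-35 + c\right) - 428} = \frac{474 + c}{-463 + c}$)
$\frac{1}{\left(386579 - 220978\right) + M{\left(1001,523 \right)}} = \frac{1}{\left(386579 - 220978\right) + \frac{474 + 1001}{-463 + 1001}} = \frac{1}{\left(386579 - 220978\right) + \frac{1}{538} \cdot 1475} = \frac{1}{165601 + \frac{1}{538} \cdot 1475} = \frac{1}{165601 + \frac{1475}{538}} = \frac{1}{\frac{89094813}{538}} = \frac{538}{89094813}$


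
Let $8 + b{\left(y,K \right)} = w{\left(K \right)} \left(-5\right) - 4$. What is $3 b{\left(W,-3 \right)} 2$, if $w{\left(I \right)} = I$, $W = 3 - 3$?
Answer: $18$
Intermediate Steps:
$W = 0$ ($W = 3 - 3 = 0$)
$b{\left(y,K \right)} = -12 - 5 K$ ($b{\left(y,K \right)} = -8 + \left(K \left(-5\right) - 4\right) = -8 - \left(4 + 5 K\right) = -12 - 5 K$)
$3 b{\left(W,-3 \right)} 2 = 3 \left(-12 - -15\right) 2 = 3 \left(-12 + 15\right) 2 = 3 \cdot 3 \cdot 2 = 9 \cdot 2 = 18$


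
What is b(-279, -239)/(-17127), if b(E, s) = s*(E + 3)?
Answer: -21988/5709 ≈ -3.8515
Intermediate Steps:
b(E, s) = s*(3 + E)
b(-279, -239)/(-17127) = -239*(3 - 279)/(-17127) = -239*(-276)*(-1/17127) = 65964*(-1/17127) = -21988/5709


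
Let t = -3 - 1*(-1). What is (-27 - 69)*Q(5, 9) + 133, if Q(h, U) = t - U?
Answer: 1189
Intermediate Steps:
t = -2 (t = -3 + 1 = -2)
Q(h, U) = -2 - U
(-27 - 69)*Q(5, 9) + 133 = (-27 - 69)*(-2 - 1*9) + 133 = -96*(-2 - 9) + 133 = -96*(-11) + 133 = 1056 + 133 = 1189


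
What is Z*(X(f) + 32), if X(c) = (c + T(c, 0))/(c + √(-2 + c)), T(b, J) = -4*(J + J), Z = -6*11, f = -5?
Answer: -34617/16 - 165*I*√7/16 ≈ -2163.6 - 27.284*I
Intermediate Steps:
Z = -66
T(b, J) = -8*J
X(c) = c/(c + √(-2 + c)) (X(c) = (c - 8*0)/(c + √(-2 + c)) = (c + 0)/(c + √(-2 + c)) = c/(c + √(-2 + c)))
Z*(X(f) + 32) = -66*(-5/(-5 + √(-2 - 5)) + 32) = -66*(-5/(-5 + √(-7)) + 32) = -66*(-5/(-5 + I*√7) + 32) = -66*(32 - 5/(-5 + I*√7)) = -2112 + 330/(-5 + I*√7)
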